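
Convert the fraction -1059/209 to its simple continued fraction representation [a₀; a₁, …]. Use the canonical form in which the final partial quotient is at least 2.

[-6; 1, 13, 1, 13]

-1059 ÷ 209 → quotient -6, remainder 195
209 ÷ 195 → quotient 1, remainder 14
195 ÷ 14 → quotient 13, remainder 13
14 ÷ 13 → quotient 1, remainder 1
13 ÷ 1 → quotient 13, remainder 0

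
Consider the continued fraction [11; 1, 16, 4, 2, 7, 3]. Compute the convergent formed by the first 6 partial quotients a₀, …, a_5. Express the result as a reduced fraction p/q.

Start with 7.
2 + 1/(7/1) = 2 + 1/7 = 15/7
4 + 1/(15/7) = 4 + 7/15 = 67/15
16 + 1/(67/15) = 16 + 15/67 = 1087/67
1 + 1/(1087/67) = 1 + 67/1087 = 1154/1087
11 + 1/(1154/1087) = 11 + 1087/1154 = 13781/1154

13781/1154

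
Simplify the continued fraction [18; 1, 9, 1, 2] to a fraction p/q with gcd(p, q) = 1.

a_0 = 18: 18/1
a_1 = 1: 19/1
a_2 = 9: 189/10
a_3 = 1: 208/11
a_4 = 2: 605/32

605/32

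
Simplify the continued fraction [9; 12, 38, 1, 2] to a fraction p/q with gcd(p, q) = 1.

12671/1395

a_0 = 9: 9/1
a_1 = 12: 109/12
a_2 = 38: 4151/457
a_3 = 1: 4260/469
a_4 = 2: 12671/1395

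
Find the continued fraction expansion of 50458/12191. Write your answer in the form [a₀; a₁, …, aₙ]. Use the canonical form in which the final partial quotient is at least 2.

Run the Euclidean algorithm, recording each quotient:
⌊50458/12191⌋ = 4, remainder 1694
⌊12191/1694⌋ = 7, remainder 333
⌊1694/333⌋ = 5, remainder 29
⌊333/29⌋ = 11, remainder 14
⌊29/14⌋ = 2, remainder 1
⌊14/1⌋ = 14, remainder 0

[4; 7, 5, 11, 2, 14]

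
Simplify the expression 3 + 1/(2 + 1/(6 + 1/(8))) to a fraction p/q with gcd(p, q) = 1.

Build up convergents one term at a time:
a_0 = 3: 3/1
a_1 = 2: 7/2
a_2 = 6: 45/13
a_3 = 8: 367/106

367/106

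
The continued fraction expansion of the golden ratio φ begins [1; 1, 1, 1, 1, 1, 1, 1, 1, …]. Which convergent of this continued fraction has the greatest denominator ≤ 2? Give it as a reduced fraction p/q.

List convergents until the denominator exceeds the bound:
a_0 = 1: 1/1  (≤ bound)
a_1 = 1: 2/1  (≤ bound)
a_2 = 1: 3/2  (≤ bound)
a_3 = 1: 5/3  (> 2, stop)

3/2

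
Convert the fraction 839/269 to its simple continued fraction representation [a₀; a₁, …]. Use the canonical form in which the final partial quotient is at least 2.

Apply division with remainder until the remainder is 0:
839 ÷ 269 → quotient 3, remainder 32
269 ÷ 32 → quotient 8, remainder 13
32 ÷ 13 → quotient 2, remainder 6
13 ÷ 6 → quotient 2, remainder 1
6 ÷ 1 → quotient 6, remainder 0

[3; 8, 2, 2, 6]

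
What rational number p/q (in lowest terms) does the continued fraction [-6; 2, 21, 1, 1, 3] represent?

-1703/309

a_0 = -6: -6/1
a_1 = 2: -11/2
a_2 = 21: -237/43
a_3 = 1: -248/45
a_4 = 1: -485/88
a_5 = 3: -1703/309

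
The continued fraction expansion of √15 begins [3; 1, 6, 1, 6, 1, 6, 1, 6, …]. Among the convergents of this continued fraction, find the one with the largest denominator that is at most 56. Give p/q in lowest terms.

213/55

a_0 = 3: 3/1  (≤ bound)
a_1 = 1: 4/1  (≤ bound)
a_2 = 6: 27/7  (≤ bound)
a_3 = 1: 31/8  (≤ bound)
a_4 = 6: 213/55  (≤ bound)
a_5 = 1: 244/63  (> 56, stop)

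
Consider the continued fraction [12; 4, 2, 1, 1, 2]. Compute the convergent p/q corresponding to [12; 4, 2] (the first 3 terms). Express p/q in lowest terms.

110/9

Work from the innermost term outward:
Start with 2.
4 + 1/(2/1) = 4 + 1/2 = 9/2
12 + 1/(9/2) = 12 + 2/9 = 110/9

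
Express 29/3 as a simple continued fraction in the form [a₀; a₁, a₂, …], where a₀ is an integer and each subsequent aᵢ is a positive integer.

[9; 1, 2]

29 ÷ 3 → quotient 9, remainder 2
3 ÷ 2 → quotient 1, remainder 1
2 ÷ 1 → quotient 2, remainder 0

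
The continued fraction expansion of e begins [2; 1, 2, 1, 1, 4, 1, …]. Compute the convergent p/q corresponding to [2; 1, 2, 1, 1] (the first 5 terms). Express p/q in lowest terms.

19/7

a_0 = 2: 2/1
a_1 = 1: 3/1
a_2 = 2: 8/3
a_3 = 1: 11/4
a_4 = 1: 19/7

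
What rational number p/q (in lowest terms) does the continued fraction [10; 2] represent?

Start with 2.
10 + 1/(2/1) = 10 + 1/2 = 21/2

21/2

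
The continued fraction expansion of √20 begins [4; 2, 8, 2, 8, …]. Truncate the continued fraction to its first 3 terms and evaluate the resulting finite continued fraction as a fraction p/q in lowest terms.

76/17

Use the convergent recurrence hₖ = aₖ·hₖ₋₁ + hₖ₋₂ (and likewise for the denominators kₖ):
a_0 = 4: 4/1
a_1 = 2: 9/2
a_2 = 8: 76/17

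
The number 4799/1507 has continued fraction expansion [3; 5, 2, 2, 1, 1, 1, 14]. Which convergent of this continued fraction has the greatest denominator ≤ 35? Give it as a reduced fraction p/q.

List convergents until the denominator exceeds the bound:
a_0 = 3: 3/1  (≤ bound)
a_1 = 5: 16/5  (≤ bound)
a_2 = 2: 35/11  (≤ bound)
a_3 = 2: 86/27  (≤ bound)
a_4 = 1: 121/38  (> 35, stop)

86/27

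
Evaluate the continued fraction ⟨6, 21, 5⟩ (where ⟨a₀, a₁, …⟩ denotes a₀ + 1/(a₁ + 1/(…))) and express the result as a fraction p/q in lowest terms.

Start with 5.
21 + 1/(5/1) = 21 + 1/5 = 106/5
6 + 1/(106/5) = 6 + 5/106 = 641/106

641/106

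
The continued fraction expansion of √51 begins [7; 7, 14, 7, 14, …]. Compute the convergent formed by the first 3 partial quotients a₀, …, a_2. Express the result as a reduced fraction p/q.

Collapse the nested fraction from the inside out:
Start with 14.
7 + 1/(14/1) = 7 + 1/14 = 99/14
7 + 1/(99/14) = 7 + 14/99 = 707/99

707/99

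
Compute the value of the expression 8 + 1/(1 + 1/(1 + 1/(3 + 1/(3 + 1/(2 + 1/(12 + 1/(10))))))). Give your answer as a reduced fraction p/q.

56904/6643

Work from the innermost term outward:
Start with 10.
12 + 1/(10/1) = 12 + 1/10 = 121/10
2 + 1/(121/10) = 2 + 10/121 = 252/121
3 + 1/(252/121) = 3 + 121/252 = 877/252
3 + 1/(877/252) = 3 + 252/877 = 2883/877
1 + 1/(2883/877) = 1 + 877/2883 = 3760/2883
1 + 1/(3760/2883) = 1 + 2883/3760 = 6643/3760
8 + 1/(6643/3760) = 8 + 3760/6643 = 56904/6643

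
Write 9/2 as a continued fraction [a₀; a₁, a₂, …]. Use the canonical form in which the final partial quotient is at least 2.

[4; 2]

Run the Euclidean algorithm, recording each quotient:
⌊9/2⌋ = 4, remainder 1
⌊2/1⌋ = 2, remainder 0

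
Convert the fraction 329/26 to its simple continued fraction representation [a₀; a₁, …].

329 ÷ 26 → quotient 12, remainder 17
26 ÷ 17 → quotient 1, remainder 9
17 ÷ 9 → quotient 1, remainder 8
9 ÷ 8 → quotient 1, remainder 1
8 ÷ 1 → quotient 8, remainder 0

[12; 1, 1, 1, 8]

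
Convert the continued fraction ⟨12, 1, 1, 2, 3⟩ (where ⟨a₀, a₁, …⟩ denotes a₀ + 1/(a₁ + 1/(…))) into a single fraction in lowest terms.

Compute successive convergents:
a_0 = 12: 12/1
a_1 = 1: 13/1
a_2 = 1: 25/2
a_3 = 2: 63/5
a_4 = 3: 214/17

214/17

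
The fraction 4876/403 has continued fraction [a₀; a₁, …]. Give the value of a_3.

3

4876 ÷ 403 → quotient 12, remainder 40
403 ÷ 40 → quotient 10, remainder 3
40 ÷ 3 → quotient 13, remainder 1
3 ÷ 1 → quotient 3, remainder 0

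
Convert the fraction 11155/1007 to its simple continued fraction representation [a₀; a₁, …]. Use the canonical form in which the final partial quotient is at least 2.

[11; 12, 1, 10, 7]

11155 = 11·1007 + 78, so a_0 = 11
1007 = 12·78 + 71, so a_1 = 12
78 = 1·71 + 7, so a_2 = 1
71 = 10·7 + 1, so a_3 = 10
7 = 7·1 + 0, so a_4 = 7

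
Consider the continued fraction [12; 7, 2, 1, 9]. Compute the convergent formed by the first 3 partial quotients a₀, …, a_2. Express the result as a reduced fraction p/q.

Starting at the tail and folding back:
Start with 2.
7 + 1/(2/1) = 7 + 1/2 = 15/2
12 + 1/(15/2) = 12 + 2/15 = 182/15

182/15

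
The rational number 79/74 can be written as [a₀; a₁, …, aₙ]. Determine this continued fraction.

[1; 14, 1, 4]

⌊79/74⌋ = 1, remainder 5
⌊74/5⌋ = 14, remainder 4
⌊5/4⌋ = 1, remainder 1
⌊4/1⌋ = 4, remainder 0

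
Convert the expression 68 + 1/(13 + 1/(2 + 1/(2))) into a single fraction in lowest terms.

4561/67

Collapse the nested fraction from the inside out:
Start with 2.
2 + 1/(2/1) = 2 + 1/2 = 5/2
13 + 1/(5/2) = 13 + 2/5 = 67/5
68 + 1/(67/5) = 68 + 5/67 = 4561/67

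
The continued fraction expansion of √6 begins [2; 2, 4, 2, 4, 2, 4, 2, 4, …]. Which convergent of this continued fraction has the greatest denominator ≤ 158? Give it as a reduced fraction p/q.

218/89

a_0 = 2: 2/1  (≤ bound)
a_1 = 2: 5/2  (≤ bound)
a_2 = 4: 22/9  (≤ bound)
a_3 = 2: 49/20  (≤ bound)
a_4 = 4: 218/89  (≤ bound)
a_5 = 2: 485/198  (> 158, stop)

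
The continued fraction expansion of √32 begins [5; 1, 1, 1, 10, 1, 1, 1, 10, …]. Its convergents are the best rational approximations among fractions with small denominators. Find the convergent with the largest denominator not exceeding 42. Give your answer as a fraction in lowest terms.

a_0 = 5: 5/1  (≤ bound)
a_1 = 1: 6/1  (≤ bound)
a_2 = 1: 11/2  (≤ bound)
a_3 = 1: 17/3  (≤ bound)
a_4 = 10: 181/32  (≤ bound)
a_5 = 1: 198/35  (≤ bound)
a_6 = 1: 379/67  (> 42, stop)

198/35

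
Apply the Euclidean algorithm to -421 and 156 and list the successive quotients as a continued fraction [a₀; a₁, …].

Run the Euclidean algorithm, recording each quotient:
-421 ÷ 156 → quotient -3, remainder 47
156 ÷ 47 → quotient 3, remainder 15
47 ÷ 15 → quotient 3, remainder 2
15 ÷ 2 → quotient 7, remainder 1
2 ÷ 1 → quotient 2, remainder 0

[-3; 3, 3, 7, 2]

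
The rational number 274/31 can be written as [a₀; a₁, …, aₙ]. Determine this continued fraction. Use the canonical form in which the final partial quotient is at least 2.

[8; 1, 5, 5]

274 = 8·31 + 26, so a_0 = 8
31 = 1·26 + 5, so a_1 = 1
26 = 5·5 + 1, so a_2 = 5
5 = 5·1 + 0, so a_3 = 5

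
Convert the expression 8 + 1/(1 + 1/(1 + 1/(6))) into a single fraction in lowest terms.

a_0 = 8: 8/1
a_1 = 1: 9/1
a_2 = 1: 17/2
a_3 = 6: 111/13

111/13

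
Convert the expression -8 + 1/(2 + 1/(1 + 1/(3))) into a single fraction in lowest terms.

Collapse the nested fraction from the inside out:
Start with 3.
1 + 1/(3/1) = 1 + 1/3 = 4/3
2 + 1/(4/3) = 2 + 3/4 = 11/4
-8 + 1/(11/4) = -8 + 4/11 = -84/11

-84/11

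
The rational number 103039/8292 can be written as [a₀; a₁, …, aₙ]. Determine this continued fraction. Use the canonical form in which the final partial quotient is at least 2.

[12; 2, 2, 1, 8, 3, 21, 2]

⌊103039/8292⌋ = 12, remainder 3535
⌊8292/3535⌋ = 2, remainder 1222
⌊3535/1222⌋ = 2, remainder 1091
⌊1222/1091⌋ = 1, remainder 131
⌊1091/131⌋ = 8, remainder 43
⌊131/43⌋ = 3, remainder 2
⌊43/2⌋ = 21, remainder 1
⌊2/1⌋ = 2, remainder 0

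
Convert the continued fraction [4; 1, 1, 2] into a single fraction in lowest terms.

a_0 = 4: 4/1
a_1 = 1: 5/1
a_2 = 1: 9/2
a_3 = 2: 23/5

23/5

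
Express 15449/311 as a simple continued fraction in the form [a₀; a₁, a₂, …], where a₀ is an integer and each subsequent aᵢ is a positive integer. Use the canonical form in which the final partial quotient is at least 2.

15449 = 49·311 + 210, so a_0 = 49
311 = 1·210 + 101, so a_1 = 1
210 = 2·101 + 8, so a_2 = 2
101 = 12·8 + 5, so a_3 = 12
8 = 1·5 + 3, so a_4 = 1
5 = 1·3 + 2, so a_5 = 1
3 = 1·2 + 1, so a_6 = 1
2 = 2·1 + 0, so a_7 = 2

[49; 1, 2, 12, 1, 1, 1, 2]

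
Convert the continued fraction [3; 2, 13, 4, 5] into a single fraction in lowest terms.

Collapse the nested fraction from the inside out:
Start with 5.
4 + 1/(5/1) = 4 + 1/5 = 21/5
13 + 1/(21/5) = 13 + 5/21 = 278/21
2 + 1/(278/21) = 2 + 21/278 = 577/278
3 + 1/(577/278) = 3 + 278/577 = 2009/577

2009/577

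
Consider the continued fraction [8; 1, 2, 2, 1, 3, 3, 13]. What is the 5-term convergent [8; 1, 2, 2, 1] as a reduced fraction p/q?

87/10

Start with 1.
2 + 1/(1/1) = 2 + 1/1 = 3/1
2 + 1/(3/1) = 2 + 1/3 = 7/3
1 + 1/(7/3) = 1 + 3/7 = 10/7
8 + 1/(10/7) = 8 + 7/10 = 87/10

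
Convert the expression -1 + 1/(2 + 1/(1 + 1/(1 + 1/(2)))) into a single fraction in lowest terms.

a_0 = -1: -1/1
a_1 = 2: -1/2
a_2 = 1: -2/3
a_3 = 1: -3/5
a_4 = 2: -8/13

-8/13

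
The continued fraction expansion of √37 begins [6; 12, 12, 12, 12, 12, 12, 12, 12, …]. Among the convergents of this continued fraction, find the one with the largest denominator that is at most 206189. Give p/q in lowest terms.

a_0 = 6: 6/1  (≤ bound)
a_1 = 12: 73/12  (≤ bound)
a_2 = 12: 882/145  (≤ bound)
a_3 = 12: 10657/1752  (≤ bound)
a_4 = 12: 128766/21169  (≤ bound)
a_5 = 12: 1555849/255780  (> 206189, stop)

128766/21169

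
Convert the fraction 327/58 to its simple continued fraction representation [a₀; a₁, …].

[5; 1, 1, 1, 3, 5]

Repeatedly divide and take the remainder:
327 ÷ 58 → quotient 5, remainder 37
58 ÷ 37 → quotient 1, remainder 21
37 ÷ 21 → quotient 1, remainder 16
21 ÷ 16 → quotient 1, remainder 5
16 ÷ 5 → quotient 3, remainder 1
5 ÷ 1 → quotient 5, remainder 0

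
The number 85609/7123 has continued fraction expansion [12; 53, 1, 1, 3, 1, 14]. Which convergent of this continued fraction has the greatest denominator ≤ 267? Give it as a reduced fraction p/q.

1286/107

a_0 = 12: 12/1  (≤ bound)
a_1 = 53: 637/53  (≤ bound)
a_2 = 1: 649/54  (≤ bound)
a_3 = 1: 1286/107  (≤ bound)
a_4 = 3: 4507/375  (> 267, stop)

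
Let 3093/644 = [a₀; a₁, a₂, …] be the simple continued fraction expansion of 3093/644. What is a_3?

14

3093 = 4·644 + 517, so a_0 = 4
644 = 1·517 + 127, so a_1 = 1
517 = 4·127 + 9, so a_2 = 4
127 = 14·9 + 1, so a_3 = 14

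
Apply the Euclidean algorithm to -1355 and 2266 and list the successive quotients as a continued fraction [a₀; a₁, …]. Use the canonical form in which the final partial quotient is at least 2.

⌊-1355/2266⌋ = -1, remainder 911
⌊2266/911⌋ = 2, remainder 444
⌊911/444⌋ = 2, remainder 23
⌊444/23⌋ = 19, remainder 7
⌊23/7⌋ = 3, remainder 2
⌊7/2⌋ = 3, remainder 1
⌊2/1⌋ = 2, remainder 0

[-1; 2, 2, 19, 3, 3, 2]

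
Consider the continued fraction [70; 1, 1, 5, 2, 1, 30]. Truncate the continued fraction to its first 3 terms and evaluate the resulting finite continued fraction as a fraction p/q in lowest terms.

141/2

Start with 1.
1 + 1/(1/1) = 1 + 1/1 = 2/1
70 + 1/(2/1) = 70 + 1/2 = 141/2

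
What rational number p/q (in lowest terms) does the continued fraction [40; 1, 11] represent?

491/12

Build up convergents one term at a time:
a_0 = 40: 40/1
a_1 = 1: 41/1
a_2 = 11: 491/12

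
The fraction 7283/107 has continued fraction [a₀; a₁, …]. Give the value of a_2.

7283 = 68·107 + 7, so a_0 = 68
107 = 15·7 + 2, so a_1 = 15
7 = 3·2 + 1, so a_2 = 3

3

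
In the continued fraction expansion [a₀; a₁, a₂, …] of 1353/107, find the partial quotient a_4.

1353 ÷ 107 → quotient 12, remainder 69
107 ÷ 69 → quotient 1, remainder 38
69 ÷ 38 → quotient 1, remainder 31
38 ÷ 31 → quotient 1, remainder 7
31 ÷ 7 → quotient 4, remainder 3

4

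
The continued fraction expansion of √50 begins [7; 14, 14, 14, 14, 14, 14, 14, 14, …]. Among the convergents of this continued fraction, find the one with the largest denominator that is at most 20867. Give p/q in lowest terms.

a_0 = 7: 7/1  (≤ bound)
a_1 = 14: 99/14  (≤ bound)
a_2 = 14: 1393/197  (≤ bound)
a_3 = 14: 19601/2772  (≤ bound)
a_4 = 14: 275807/39005  (> 20867, stop)

19601/2772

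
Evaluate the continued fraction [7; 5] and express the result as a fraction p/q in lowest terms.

Build up convergents one term at a time:
a_0 = 7: 7/1
a_1 = 5: 36/5

36/5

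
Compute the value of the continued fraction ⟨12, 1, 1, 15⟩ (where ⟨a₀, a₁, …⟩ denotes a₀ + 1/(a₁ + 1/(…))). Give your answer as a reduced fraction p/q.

388/31

Start with 15.
1 + 1/(15/1) = 1 + 1/15 = 16/15
1 + 1/(16/15) = 1 + 15/16 = 31/16
12 + 1/(31/16) = 12 + 16/31 = 388/31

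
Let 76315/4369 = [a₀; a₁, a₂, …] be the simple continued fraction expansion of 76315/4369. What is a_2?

7

⌊76315/4369⌋ = 17, remainder 2042
⌊4369/2042⌋ = 2, remainder 285
⌊2042/285⌋ = 7, remainder 47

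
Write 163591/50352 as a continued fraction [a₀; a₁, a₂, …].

[3; 4, 59, 7, 1, 5, 1, 3]

163591 ÷ 50352 → quotient 3, remainder 12535
50352 ÷ 12535 → quotient 4, remainder 212
12535 ÷ 212 → quotient 59, remainder 27
212 ÷ 27 → quotient 7, remainder 23
27 ÷ 23 → quotient 1, remainder 4
23 ÷ 4 → quotient 5, remainder 3
4 ÷ 3 → quotient 1, remainder 1
3 ÷ 1 → quotient 3, remainder 0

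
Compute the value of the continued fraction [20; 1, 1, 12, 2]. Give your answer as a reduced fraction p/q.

1067/52

Start with 2.
12 + 1/(2/1) = 12 + 1/2 = 25/2
1 + 1/(25/2) = 1 + 2/25 = 27/25
1 + 1/(27/25) = 1 + 25/27 = 52/27
20 + 1/(52/27) = 20 + 27/52 = 1067/52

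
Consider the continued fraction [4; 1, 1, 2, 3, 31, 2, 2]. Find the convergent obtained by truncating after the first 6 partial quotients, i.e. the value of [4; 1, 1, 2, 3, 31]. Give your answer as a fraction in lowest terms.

2441/532

Use the convergent recurrence hₖ = aₖ·hₖ₋₁ + hₖ₋₂ (and likewise for the denominators kₖ):
a_0 = 4: 4/1
a_1 = 1: 5/1
a_2 = 1: 9/2
a_3 = 2: 23/5
a_4 = 3: 78/17
a_5 = 31: 2441/532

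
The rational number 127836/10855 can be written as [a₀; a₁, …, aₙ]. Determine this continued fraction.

⌊127836/10855⌋ = 11, remainder 8431
⌊10855/8431⌋ = 1, remainder 2424
⌊8431/2424⌋ = 3, remainder 1159
⌊2424/1159⌋ = 2, remainder 106
⌊1159/106⌋ = 10, remainder 99
⌊106/99⌋ = 1, remainder 7
⌊99/7⌋ = 14, remainder 1
⌊7/1⌋ = 7, remainder 0

[11; 1, 3, 2, 10, 1, 14, 7]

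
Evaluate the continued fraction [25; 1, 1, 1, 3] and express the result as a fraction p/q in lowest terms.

a_0 = 25: 25/1
a_1 = 1: 26/1
a_2 = 1: 51/2
a_3 = 1: 77/3
a_4 = 3: 282/11

282/11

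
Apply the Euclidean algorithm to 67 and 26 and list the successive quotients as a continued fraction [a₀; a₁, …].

Repeatedly divide and take the remainder:
67 = 2·26 + 15, so a_0 = 2
26 = 1·15 + 11, so a_1 = 1
15 = 1·11 + 4, so a_2 = 1
11 = 2·4 + 3, so a_3 = 2
4 = 1·3 + 1, so a_4 = 1
3 = 3·1 + 0, so a_5 = 3

[2; 1, 1, 2, 1, 3]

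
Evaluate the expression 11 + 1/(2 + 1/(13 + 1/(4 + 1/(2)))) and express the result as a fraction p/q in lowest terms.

Start with 2.
4 + 1/(2/1) = 4 + 1/2 = 9/2
13 + 1/(9/2) = 13 + 2/9 = 119/9
2 + 1/(119/9) = 2 + 9/119 = 247/119
11 + 1/(247/119) = 11 + 119/247 = 2836/247

2836/247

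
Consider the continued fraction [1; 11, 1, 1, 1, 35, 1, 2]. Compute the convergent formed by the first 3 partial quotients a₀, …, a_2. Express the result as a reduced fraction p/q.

13/12

Start with 1.
11 + 1/(1/1) = 11 + 1/1 = 12/1
1 + 1/(12/1) = 1 + 1/12 = 13/12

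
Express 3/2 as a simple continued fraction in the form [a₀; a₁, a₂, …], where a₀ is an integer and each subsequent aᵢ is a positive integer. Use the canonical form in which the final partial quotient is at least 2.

⌊3/2⌋ = 1, remainder 1
⌊2/1⌋ = 2, remainder 0

[1; 2]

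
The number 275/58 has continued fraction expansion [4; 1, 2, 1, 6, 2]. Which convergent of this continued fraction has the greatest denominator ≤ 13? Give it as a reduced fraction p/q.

a_0 = 4: 4/1  (≤ bound)
a_1 = 1: 5/1  (≤ bound)
a_2 = 2: 14/3  (≤ bound)
a_3 = 1: 19/4  (≤ bound)
a_4 = 6: 128/27  (> 13, stop)

19/4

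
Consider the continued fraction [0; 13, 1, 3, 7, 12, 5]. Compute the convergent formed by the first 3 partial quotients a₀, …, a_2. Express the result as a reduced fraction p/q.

1/14

Compute successive convergents:
a_0 = 0: 0/1
a_1 = 13: 1/13
a_2 = 1: 1/14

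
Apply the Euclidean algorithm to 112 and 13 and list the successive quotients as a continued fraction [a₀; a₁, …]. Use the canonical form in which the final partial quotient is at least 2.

Repeatedly divide and take the remainder:
112 = 8·13 + 8, so a_0 = 8
13 = 1·8 + 5, so a_1 = 1
8 = 1·5 + 3, so a_2 = 1
5 = 1·3 + 2, so a_3 = 1
3 = 1·2 + 1, so a_4 = 1
2 = 2·1 + 0, so a_5 = 2

[8; 1, 1, 1, 1, 2]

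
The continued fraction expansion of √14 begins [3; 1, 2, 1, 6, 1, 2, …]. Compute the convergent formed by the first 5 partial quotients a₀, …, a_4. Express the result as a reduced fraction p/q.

101/27

a_0 = 3: 3/1
a_1 = 1: 4/1
a_2 = 2: 11/3
a_3 = 1: 15/4
a_4 = 6: 101/27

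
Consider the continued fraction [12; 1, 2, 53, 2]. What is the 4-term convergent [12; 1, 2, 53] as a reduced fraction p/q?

Start with 53.
2 + 1/(53/1) = 2 + 1/53 = 107/53
1 + 1/(107/53) = 1 + 53/107 = 160/107
12 + 1/(160/107) = 12 + 107/160 = 2027/160

2027/160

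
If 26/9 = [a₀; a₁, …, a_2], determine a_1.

1

⌊26/9⌋ = 2, remainder 8
⌊9/8⌋ = 1, remainder 1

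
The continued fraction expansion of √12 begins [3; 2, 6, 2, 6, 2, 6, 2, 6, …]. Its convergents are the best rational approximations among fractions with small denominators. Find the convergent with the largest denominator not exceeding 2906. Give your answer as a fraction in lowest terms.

a_0 = 3: 3/1  (≤ bound)
a_1 = 2: 7/2  (≤ bound)
a_2 = 6: 45/13  (≤ bound)
a_3 = 2: 97/28  (≤ bound)
a_4 = 6: 627/181  (≤ bound)
a_5 = 2: 1351/390  (≤ bound)
a_6 = 6: 8733/2521  (≤ bound)
a_7 = 2: 18817/5432  (> 2906, stop)

8733/2521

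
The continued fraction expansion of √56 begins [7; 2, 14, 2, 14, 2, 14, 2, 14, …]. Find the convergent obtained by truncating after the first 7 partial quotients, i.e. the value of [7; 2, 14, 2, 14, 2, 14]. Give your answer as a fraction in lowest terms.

a_0 = 7: 7/1
a_1 = 2: 15/2
a_2 = 14: 217/29
a_3 = 2: 449/60
a_4 = 14: 6503/869
a_5 = 2: 13455/1798
a_6 = 14: 194873/26041

194873/26041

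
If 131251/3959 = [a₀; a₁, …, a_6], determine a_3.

Repeatedly divide and take the remainder:
131251 = 33·3959 + 604, so a_0 = 33
3959 = 6·604 + 335, so a_1 = 6
604 = 1·335 + 269, so a_2 = 1
335 = 1·269 + 66, so a_3 = 1

1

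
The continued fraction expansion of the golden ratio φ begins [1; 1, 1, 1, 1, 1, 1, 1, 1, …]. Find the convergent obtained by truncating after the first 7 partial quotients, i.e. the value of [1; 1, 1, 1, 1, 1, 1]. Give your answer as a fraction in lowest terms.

Start with 1.
1 + 1/(1/1) = 1 + 1/1 = 2/1
1 + 1/(2/1) = 1 + 1/2 = 3/2
1 + 1/(3/2) = 1 + 2/3 = 5/3
1 + 1/(5/3) = 1 + 3/5 = 8/5
1 + 1/(8/5) = 1 + 5/8 = 13/8
1 + 1/(13/8) = 1 + 8/13 = 21/13

21/13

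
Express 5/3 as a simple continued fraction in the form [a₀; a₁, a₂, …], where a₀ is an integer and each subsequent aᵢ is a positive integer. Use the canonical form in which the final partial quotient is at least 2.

[1; 1, 2]

5 = 1·3 + 2, so a_0 = 1
3 = 1·2 + 1, so a_1 = 1
2 = 2·1 + 0, so a_2 = 2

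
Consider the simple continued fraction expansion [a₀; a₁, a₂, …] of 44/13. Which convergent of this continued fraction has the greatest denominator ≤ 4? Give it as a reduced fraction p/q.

a_0 = 3: 3/1  (≤ bound)
a_1 = 2: 7/2  (≤ bound)
a_2 = 1: 10/3  (≤ bound)
a_3 = 1: 17/5  (> 4, stop)

10/3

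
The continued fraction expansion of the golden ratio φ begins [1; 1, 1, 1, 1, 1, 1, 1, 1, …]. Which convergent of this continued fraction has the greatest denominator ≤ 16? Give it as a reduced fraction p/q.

21/13

List convergents until the denominator exceeds the bound:
a_0 = 1: 1/1  (≤ bound)
a_1 = 1: 2/1  (≤ bound)
a_2 = 1: 3/2  (≤ bound)
a_3 = 1: 5/3  (≤ bound)
a_4 = 1: 8/5  (≤ bound)
a_5 = 1: 13/8  (≤ bound)
a_6 = 1: 21/13  (≤ bound)
a_7 = 1: 34/21  (> 16, stop)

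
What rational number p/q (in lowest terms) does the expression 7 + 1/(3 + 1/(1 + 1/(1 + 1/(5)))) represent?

284/39

Use the convergent recurrence hₖ = aₖ·hₖ₋₁ + hₖ₋₂ (and likewise for the denominators kₖ):
a_0 = 7: 7/1
a_1 = 3: 22/3
a_2 = 1: 29/4
a_3 = 1: 51/7
a_4 = 5: 284/39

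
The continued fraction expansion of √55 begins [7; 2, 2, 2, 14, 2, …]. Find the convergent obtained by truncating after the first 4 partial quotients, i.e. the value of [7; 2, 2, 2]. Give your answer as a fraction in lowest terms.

89/12

a_0 = 7: 7/1
a_1 = 2: 15/2
a_2 = 2: 37/5
a_3 = 2: 89/12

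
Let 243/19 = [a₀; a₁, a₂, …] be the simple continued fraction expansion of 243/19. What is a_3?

⌊243/19⌋ = 12, remainder 15
⌊19/15⌋ = 1, remainder 4
⌊15/4⌋ = 3, remainder 3
⌊4/3⌋ = 1, remainder 1

1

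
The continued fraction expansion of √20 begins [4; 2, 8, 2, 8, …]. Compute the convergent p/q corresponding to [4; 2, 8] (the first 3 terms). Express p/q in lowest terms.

a_0 = 4: 4/1
a_1 = 2: 9/2
a_2 = 8: 76/17

76/17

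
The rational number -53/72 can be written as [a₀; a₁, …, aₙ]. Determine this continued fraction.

[-1; 3, 1, 3, 1, 3]

-53 = -1·72 + 19, so a_0 = -1
72 = 3·19 + 15, so a_1 = 3
19 = 1·15 + 4, so a_2 = 1
15 = 3·4 + 3, so a_3 = 3
4 = 1·3 + 1, so a_4 = 1
3 = 3·1 + 0, so a_5 = 3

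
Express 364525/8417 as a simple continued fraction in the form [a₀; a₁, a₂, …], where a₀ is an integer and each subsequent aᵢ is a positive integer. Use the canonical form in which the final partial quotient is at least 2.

[43; 3, 4, 11, 1, 3, 6, 2]

⌊364525/8417⌋ = 43, remainder 2594
⌊8417/2594⌋ = 3, remainder 635
⌊2594/635⌋ = 4, remainder 54
⌊635/54⌋ = 11, remainder 41
⌊54/41⌋ = 1, remainder 13
⌊41/13⌋ = 3, remainder 2
⌊13/2⌋ = 6, remainder 1
⌊2/1⌋ = 2, remainder 0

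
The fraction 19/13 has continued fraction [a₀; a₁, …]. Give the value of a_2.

⌊19/13⌋ = 1, remainder 6
⌊13/6⌋ = 2, remainder 1
⌊6/1⌋ = 6, remainder 0

6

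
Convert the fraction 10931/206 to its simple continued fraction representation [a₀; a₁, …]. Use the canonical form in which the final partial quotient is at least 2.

Apply division with remainder until the remainder is 0:
⌊10931/206⌋ = 53, remainder 13
⌊206/13⌋ = 15, remainder 11
⌊13/11⌋ = 1, remainder 2
⌊11/2⌋ = 5, remainder 1
⌊2/1⌋ = 2, remainder 0

[53; 15, 1, 5, 2]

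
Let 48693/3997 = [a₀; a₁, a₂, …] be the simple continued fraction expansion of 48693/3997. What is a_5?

Apply division with remainder until the remainder is 0:
48693 = 12·3997 + 729, so a_0 = 12
3997 = 5·729 + 352, so a_1 = 5
729 = 2·352 + 25, so a_2 = 2
352 = 14·25 + 2, so a_3 = 14
25 = 12·2 + 1, so a_4 = 12
2 = 2·1 + 0, so a_5 = 2

2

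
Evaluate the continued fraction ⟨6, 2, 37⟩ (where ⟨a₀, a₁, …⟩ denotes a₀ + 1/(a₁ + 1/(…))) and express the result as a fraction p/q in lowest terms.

Compute successive convergents:
a_0 = 6: 6/1
a_1 = 2: 13/2
a_2 = 37: 487/75

487/75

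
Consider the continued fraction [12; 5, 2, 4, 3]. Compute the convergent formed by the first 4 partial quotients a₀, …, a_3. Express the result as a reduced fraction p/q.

Collapse the nested fraction from the inside out:
Start with 4.
2 + 1/(4/1) = 2 + 1/4 = 9/4
5 + 1/(9/4) = 5 + 4/9 = 49/9
12 + 1/(49/9) = 12 + 9/49 = 597/49

597/49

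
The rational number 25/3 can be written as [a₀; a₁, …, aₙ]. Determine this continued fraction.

Repeatedly divide and take the remainder:
25 = 8·3 + 1, so a_0 = 8
3 = 3·1 + 0, so a_1 = 3

[8; 3]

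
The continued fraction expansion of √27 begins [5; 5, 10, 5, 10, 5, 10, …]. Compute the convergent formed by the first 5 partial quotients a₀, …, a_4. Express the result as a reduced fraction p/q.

Use the convergent recurrence hₖ = aₖ·hₖ₋₁ + hₖ₋₂ (and likewise for the denominators kₖ):
a_0 = 5: 5/1
a_1 = 5: 26/5
a_2 = 10: 265/51
a_3 = 5: 1351/260
a_4 = 10: 13775/2651

13775/2651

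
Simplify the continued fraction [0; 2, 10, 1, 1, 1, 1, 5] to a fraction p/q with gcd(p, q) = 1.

297/622

Collapse the nested fraction from the inside out:
Start with 5.
1 + 1/(5/1) = 1 + 1/5 = 6/5
1 + 1/(6/5) = 1 + 5/6 = 11/6
1 + 1/(11/6) = 1 + 6/11 = 17/11
1 + 1/(17/11) = 1 + 11/17 = 28/17
10 + 1/(28/17) = 10 + 17/28 = 297/28
2 + 1/(297/28) = 2 + 28/297 = 622/297
0 + 1/(622/297) = 0 + 297/622 = 297/622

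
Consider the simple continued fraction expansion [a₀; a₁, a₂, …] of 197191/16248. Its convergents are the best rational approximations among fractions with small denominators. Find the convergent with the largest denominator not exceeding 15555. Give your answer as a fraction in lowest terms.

a_0 = 12: 12/1  (≤ bound)
a_1 = 7: 85/7  (≤ bound)
a_2 = 2: 182/15  (≤ bound)
a_3 = 1: 267/22  (≤ bound)
a_4 = 52: 14066/1159  (≤ bound)
a_5 = 14: 197191/16248  (> 15555, stop)

14066/1159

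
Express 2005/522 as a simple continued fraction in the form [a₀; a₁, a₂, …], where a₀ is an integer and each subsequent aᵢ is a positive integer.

[3; 1, 5, 3, 2, 5, 2]

2005 ÷ 522 → quotient 3, remainder 439
522 ÷ 439 → quotient 1, remainder 83
439 ÷ 83 → quotient 5, remainder 24
83 ÷ 24 → quotient 3, remainder 11
24 ÷ 11 → quotient 2, remainder 2
11 ÷ 2 → quotient 5, remainder 1
2 ÷ 1 → quotient 2, remainder 0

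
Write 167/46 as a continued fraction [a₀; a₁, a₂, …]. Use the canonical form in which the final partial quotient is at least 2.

Apply division with remainder until the remainder is 0:
⌊167/46⌋ = 3, remainder 29
⌊46/29⌋ = 1, remainder 17
⌊29/17⌋ = 1, remainder 12
⌊17/12⌋ = 1, remainder 5
⌊12/5⌋ = 2, remainder 2
⌊5/2⌋ = 2, remainder 1
⌊2/1⌋ = 2, remainder 0

[3; 1, 1, 1, 2, 2, 2]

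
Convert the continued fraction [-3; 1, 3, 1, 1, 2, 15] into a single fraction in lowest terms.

-785/354

Start with 15.
2 + 1/(15/1) = 2 + 1/15 = 31/15
1 + 1/(31/15) = 1 + 15/31 = 46/31
1 + 1/(46/31) = 1 + 31/46 = 77/46
3 + 1/(77/46) = 3 + 46/77 = 277/77
1 + 1/(277/77) = 1 + 77/277 = 354/277
-3 + 1/(354/277) = -3 + 277/354 = -785/354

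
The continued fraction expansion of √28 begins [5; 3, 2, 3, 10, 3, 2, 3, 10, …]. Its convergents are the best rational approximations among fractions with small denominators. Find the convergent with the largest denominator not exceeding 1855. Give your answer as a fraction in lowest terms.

a_0 = 5: 5/1  (≤ bound)
a_1 = 3: 16/3  (≤ bound)
a_2 = 2: 37/7  (≤ bound)
a_3 = 3: 127/24  (≤ bound)
a_4 = 10: 1307/247  (≤ bound)
a_5 = 3: 4048/765  (≤ bound)
a_6 = 2: 9403/1777  (≤ bound)
a_7 = 3: 32257/6096  (> 1855, stop)

9403/1777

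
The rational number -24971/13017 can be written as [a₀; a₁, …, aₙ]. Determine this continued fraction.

[-2; 12, 4, 13, 1, 2, 1, 4]

-24971 ÷ 13017 → quotient -2, remainder 1063
13017 ÷ 1063 → quotient 12, remainder 261
1063 ÷ 261 → quotient 4, remainder 19
261 ÷ 19 → quotient 13, remainder 14
19 ÷ 14 → quotient 1, remainder 5
14 ÷ 5 → quotient 2, remainder 4
5 ÷ 4 → quotient 1, remainder 1
4 ÷ 1 → quotient 4, remainder 0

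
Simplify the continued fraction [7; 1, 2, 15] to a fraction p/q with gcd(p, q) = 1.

353/46

Start with 15.
2 + 1/(15/1) = 2 + 1/15 = 31/15
1 + 1/(31/15) = 1 + 15/31 = 46/31
7 + 1/(46/31) = 7 + 31/46 = 353/46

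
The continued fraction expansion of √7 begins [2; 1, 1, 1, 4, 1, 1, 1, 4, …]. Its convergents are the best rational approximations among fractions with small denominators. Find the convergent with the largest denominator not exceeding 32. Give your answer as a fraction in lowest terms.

82/31

a_0 = 2: 2/1  (≤ bound)
a_1 = 1: 3/1  (≤ bound)
a_2 = 1: 5/2  (≤ bound)
a_3 = 1: 8/3  (≤ bound)
a_4 = 4: 37/14  (≤ bound)
a_5 = 1: 45/17  (≤ bound)
a_6 = 1: 82/31  (≤ bound)
a_7 = 1: 127/48  (> 32, stop)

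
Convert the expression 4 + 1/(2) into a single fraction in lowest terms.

a_0 = 4: 4/1
a_1 = 2: 9/2

9/2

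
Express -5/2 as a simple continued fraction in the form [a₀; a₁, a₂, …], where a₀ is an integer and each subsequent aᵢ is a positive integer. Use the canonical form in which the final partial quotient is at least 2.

Run the Euclidean algorithm, recording each quotient:
-5 = -3·2 + 1, so a_0 = -3
2 = 2·1 + 0, so a_1 = 2

[-3; 2]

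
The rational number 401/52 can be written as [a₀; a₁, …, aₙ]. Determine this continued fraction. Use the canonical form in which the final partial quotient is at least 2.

Run the Euclidean algorithm, recording each quotient:
⌊401/52⌋ = 7, remainder 37
⌊52/37⌋ = 1, remainder 15
⌊37/15⌋ = 2, remainder 7
⌊15/7⌋ = 2, remainder 1
⌊7/1⌋ = 7, remainder 0

[7; 1, 2, 2, 7]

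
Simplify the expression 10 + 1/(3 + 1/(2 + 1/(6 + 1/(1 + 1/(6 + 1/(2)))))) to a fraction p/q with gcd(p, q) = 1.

a_0 = 10: 10/1
a_1 = 3: 31/3
a_2 = 2: 72/7
a_3 = 6: 463/45
a_4 = 1: 535/52
a_5 = 6: 3673/357
a_6 = 2: 7881/766

7881/766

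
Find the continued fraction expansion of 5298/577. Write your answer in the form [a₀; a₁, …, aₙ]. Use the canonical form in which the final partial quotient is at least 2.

Repeatedly divide and take the remainder:
⌊5298/577⌋ = 9, remainder 105
⌊577/105⌋ = 5, remainder 52
⌊105/52⌋ = 2, remainder 1
⌊52/1⌋ = 52, remainder 0

[9; 5, 2, 52]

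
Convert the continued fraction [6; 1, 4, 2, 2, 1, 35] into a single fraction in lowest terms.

a_0 = 6: 6/1
a_1 = 1: 7/1
a_2 = 4: 34/5
a_3 = 2: 75/11
a_4 = 2: 184/27
a_5 = 1: 259/38
a_6 = 35: 9249/1357

9249/1357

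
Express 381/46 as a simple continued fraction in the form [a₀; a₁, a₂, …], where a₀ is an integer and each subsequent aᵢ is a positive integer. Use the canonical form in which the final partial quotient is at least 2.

[8; 3, 1, 1, 6]

Apply division with remainder until the remainder is 0:
381 ÷ 46 → quotient 8, remainder 13
46 ÷ 13 → quotient 3, remainder 7
13 ÷ 7 → quotient 1, remainder 6
7 ÷ 6 → quotient 1, remainder 1
6 ÷ 1 → quotient 6, remainder 0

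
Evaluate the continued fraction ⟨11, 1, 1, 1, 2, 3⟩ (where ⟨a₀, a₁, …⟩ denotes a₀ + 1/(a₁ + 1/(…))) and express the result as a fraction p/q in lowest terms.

Start with 3.
2 + 1/(3/1) = 2 + 1/3 = 7/3
1 + 1/(7/3) = 1 + 3/7 = 10/7
1 + 1/(10/7) = 1 + 7/10 = 17/10
1 + 1/(17/10) = 1 + 10/17 = 27/17
11 + 1/(27/17) = 11 + 17/27 = 314/27

314/27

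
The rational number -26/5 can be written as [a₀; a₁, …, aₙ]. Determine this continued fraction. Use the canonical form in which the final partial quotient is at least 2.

Run the Euclidean algorithm, recording each quotient:
-26 = -6·5 + 4, so a_0 = -6
5 = 1·4 + 1, so a_1 = 1
4 = 4·1 + 0, so a_2 = 4

[-6; 1, 4]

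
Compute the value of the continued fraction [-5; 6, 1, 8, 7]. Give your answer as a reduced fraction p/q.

a_0 = -5: -5/1
a_1 = 6: -29/6
a_2 = 1: -34/7
a_3 = 8: -301/62
a_4 = 7: -2141/441

-2141/441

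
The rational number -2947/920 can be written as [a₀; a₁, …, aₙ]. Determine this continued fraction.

[-4; 1, 3, 1, 11, 2, 7]

Run the Euclidean algorithm, recording each quotient:
-2947 ÷ 920 → quotient -4, remainder 733
920 ÷ 733 → quotient 1, remainder 187
733 ÷ 187 → quotient 3, remainder 172
187 ÷ 172 → quotient 1, remainder 15
172 ÷ 15 → quotient 11, remainder 7
15 ÷ 7 → quotient 2, remainder 1
7 ÷ 1 → quotient 7, remainder 0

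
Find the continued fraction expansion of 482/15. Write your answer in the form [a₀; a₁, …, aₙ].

[32; 7, 2]

482 = 32·15 + 2, so a_0 = 32
15 = 7·2 + 1, so a_1 = 7
2 = 2·1 + 0, so a_2 = 2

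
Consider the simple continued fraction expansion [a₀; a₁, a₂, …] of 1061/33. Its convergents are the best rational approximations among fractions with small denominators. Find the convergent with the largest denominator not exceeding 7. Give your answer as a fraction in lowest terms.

225/7

List convergents until the denominator exceeds the bound:
a_0 = 32: 32/1  (≤ bound)
a_1 = 6: 193/6  (≤ bound)
a_2 = 1: 225/7  (≤ bound)
a_3 = 1: 418/13  (> 7, stop)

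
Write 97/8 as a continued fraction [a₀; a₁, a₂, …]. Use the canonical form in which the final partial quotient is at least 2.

[12; 8]

97 ÷ 8 → quotient 12, remainder 1
8 ÷ 1 → quotient 8, remainder 0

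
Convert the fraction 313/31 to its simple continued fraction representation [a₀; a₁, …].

[10; 10, 3]

Apply division with remainder until the remainder is 0:
313 = 10·31 + 3, so a_0 = 10
31 = 10·3 + 1, so a_1 = 10
3 = 3·1 + 0, so a_2 = 3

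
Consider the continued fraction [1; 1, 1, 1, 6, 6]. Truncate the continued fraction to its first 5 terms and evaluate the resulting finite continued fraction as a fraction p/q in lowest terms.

33/20

a_0 = 1: 1/1
a_1 = 1: 2/1
a_2 = 1: 3/2
a_3 = 1: 5/3
a_4 = 6: 33/20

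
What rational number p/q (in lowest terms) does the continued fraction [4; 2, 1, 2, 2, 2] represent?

201/46

a_0 = 4: 4/1
a_1 = 2: 9/2
a_2 = 1: 13/3
a_3 = 2: 35/8
a_4 = 2: 83/19
a_5 = 2: 201/46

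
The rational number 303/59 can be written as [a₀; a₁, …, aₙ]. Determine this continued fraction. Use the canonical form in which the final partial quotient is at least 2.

303 = 5·59 + 8, so a_0 = 5
59 = 7·8 + 3, so a_1 = 7
8 = 2·3 + 2, so a_2 = 2
3 = 1·2 + 1, so a_3 = 1
2 = 2·1 + 0, so a_4 = 2

[5; 7, 2, 1, 2]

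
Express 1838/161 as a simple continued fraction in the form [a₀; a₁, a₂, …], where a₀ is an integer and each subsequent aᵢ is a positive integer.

Repeatedly divide and take the remainder:
1838 ÷ 161 → quotient 11, remainder 67
161 ÷ 67 → quotient 2, remainder 27
67 ÷ 27 → quotient 2, remainder 13
27 ÷ 13 → quotient 2, remainder 1
13 ÷ 1 → quotient 13, remainder 0

[11; 2, 2, 2, 13]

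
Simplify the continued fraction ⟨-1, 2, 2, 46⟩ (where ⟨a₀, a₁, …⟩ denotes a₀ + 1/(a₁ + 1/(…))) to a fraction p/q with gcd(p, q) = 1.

Compute successive convergents:
a_0 = -1: -1/1
a_1 = 2: -1/2
a_2 = 2: -3/5
a_3 = 46: -139/232

-139/232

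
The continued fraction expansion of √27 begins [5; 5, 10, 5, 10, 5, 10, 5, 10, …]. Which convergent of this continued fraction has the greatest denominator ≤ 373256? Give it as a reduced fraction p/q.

716035/137801

a_0 = 5: 5/1  (≤ bound)
a_1 = 5: 26/5  (≤ bound)
a_2 = 10: 265/51  (≤ bound)
a_3 = 5: 1351/260  (≤ bound)
a_4 = 10: 13775/2651  (≤ bound)
a_5 = 5: 70226/13515  (≤ bound)
a_6 = 10: 716035/137801  (≤ bound)
a_7 = 5: 3650401/702520  (> 373256, stop)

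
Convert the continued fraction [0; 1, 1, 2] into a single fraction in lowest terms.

Work from the innermost term outward:
Start with 2.
1 + 1/(2/1) = 1 + 1/2 = 3/2
1 + 1/(3/2) = 1 + 2/3 = 5/3
0 + 1/(5/3) = 0 + 3/5 = 3/5

3/5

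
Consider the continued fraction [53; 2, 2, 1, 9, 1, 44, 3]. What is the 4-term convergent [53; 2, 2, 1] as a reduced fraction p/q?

374/7

Build up convergents one term at a time:
a_0 = 53: 53/1
a_1 = 2: 107/2
a_2 = 2: 267/5
a_3 = 1: 374/7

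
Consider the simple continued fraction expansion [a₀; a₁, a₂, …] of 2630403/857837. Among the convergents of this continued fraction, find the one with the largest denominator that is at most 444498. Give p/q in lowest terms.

List convergents until the denominator exceeds the bound:
a_0 = 3: 3/1  (≤ bound)
a_1 = 15: 46/15  (≤ bound)
a_2 = 12: 555/181  (≤ bound)
a_3 = 1: 601/196  (≤ bound)
a_4 = 3: 2358/769  (≤ bound)
a_5 = 4: 10033/3272  (≤ bound)
a_6 = 52: 524074/170913  (≤ bound)
a_7 = 5: 2630403/857837  (> 444498, stop)

524074/170913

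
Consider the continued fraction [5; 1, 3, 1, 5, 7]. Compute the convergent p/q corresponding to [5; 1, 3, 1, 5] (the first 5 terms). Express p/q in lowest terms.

a_0 = 5: 5/1
a_1 = 1: 6/1
a_2 = 3: 23/4
a_3 = 1: 29/5
a_4 = 5: 168/29

168/29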